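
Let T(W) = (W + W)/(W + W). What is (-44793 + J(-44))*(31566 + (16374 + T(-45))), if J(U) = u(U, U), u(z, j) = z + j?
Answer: -2151640021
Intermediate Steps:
T(W) = 1 (T(W) = (2*W)/((2*W)) = (2*W)*(1/(2*W)) = 1)
u(z, j) = j + z
J(U) = 2*U (J(U) = U + U = 2*U)
(-44793 + J(-44))*(31566 + (16374 + T(-45))) = (-44793 + 2*(-44))*(31566 + (16374 + 1)) = (-44793 - 88)*(31566 + 16375) = -44881*47941 = -2151640021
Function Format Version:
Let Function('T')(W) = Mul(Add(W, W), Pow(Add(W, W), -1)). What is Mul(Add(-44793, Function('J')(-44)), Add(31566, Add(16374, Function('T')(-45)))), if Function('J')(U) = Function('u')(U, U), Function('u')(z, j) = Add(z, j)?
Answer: -2151640021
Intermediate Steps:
Function('T')(W) = 1 (Function('T')(W) = Mul(Mul(2, W), Pow(Mul(2, W), -1)) = Mul(Mul(2, W), Mul(Rational(1, 2), Pow(W, -1))) = 1)
Function('u')(z, j) = Add(j, z)
Function('J')(U) = Mul(2, U) (Function('J')(U) = Add(U, U) = Mul(2, U))
Mul(Add(-44793, Function('J')(-44)), Add(31566, Add(16374, Function('T')(-45)))) = Mul(Add(-44793, Mul(2, -44)), Add(31566, Add(16374, 1))) = Mul(Add(-44793, -88), Add(31566, 16375)) = Mul(-44881, 47941) = -2151640021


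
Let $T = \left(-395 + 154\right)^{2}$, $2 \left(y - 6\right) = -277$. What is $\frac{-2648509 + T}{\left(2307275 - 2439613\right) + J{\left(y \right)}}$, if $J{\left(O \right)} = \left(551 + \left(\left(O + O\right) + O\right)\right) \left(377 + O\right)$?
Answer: $\frac{10361712}{379229} \approx 27.323$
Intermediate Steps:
$y = - \frac{265}{2}$ ($y = 6 + \frac{1}{2} \left(-277\right) = 6 - \frac{277}{2} = - \frac{265}{2} \approx -132.5$)
$T = 58081$ ($T = \left(-241\right)^{2} = 58081$)
$J{\left(O \right)} = \left(377 + O\right) \left(551 + 3 O\right)$ ($J{\left(O \right)} = \left(551 + \left(2 O + O\right)\right) \left(377 + O\right) = \left(551 + 3 O\right) \left(377 + O\right) = \left(377 + O\right) \left(551 + 3 O\right)$)
$\frac{-2648509 + T}{\left(2307275 - 2439613\right) + J{\left(y \right)}} = \frac{-2648509 + 58081}{\left(2307275 - 2439613\right) + \left(207727 + 3 \left(- \frac{265}{2}\right)^{2} + 1682 \left(- \frac{265}{2}\right)\right)} = - \frac{2590428}{-132338 + \left(207727 + 3 \cdot \frac{70225}{4} - 222865\right)} = - \frac{2590428}{-132338 + \left(207727 + \frac{210675}{4} - 222865\right)} = - \frac{2590428}{-132338 + \frac{150123}{4}} = - \frac{2590428}{- \frac{379229}{4}} = \left(-2590428\right) \left(- \frac{4}{379229}\right) = \frac{10361712}{379229}$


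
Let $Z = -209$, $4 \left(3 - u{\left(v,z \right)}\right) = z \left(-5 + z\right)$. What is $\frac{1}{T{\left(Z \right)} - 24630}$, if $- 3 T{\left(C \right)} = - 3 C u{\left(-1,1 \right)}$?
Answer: $- \frac{1}{25466} \approx -3.9268 \cdot 10^{-5}$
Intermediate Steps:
$u{\left(v,z \right)} = 3 - \frac{z \left(-5 + z\right)}{4}$
$T{\left(C \right)} = 4 C$ ($T{\left(C \right)} = - \frac{- 3 C \left(3 - \frac{1^{2}}{4} + \frac{5}{4} \cdot 1\right)}{3} = - \frac{- 3 C \left(3 - \frac{1}{4} + \frac{5}{4}\right)}{3} = - \frac{- 3 C 4}{3} = - \frac{\left(-12\right) C}{3} = 4 C$)
$\frac{1}{T{\left(Z \right)} - 24630} = \frac{1}{4 \left(-209\right) - 24630} = \frac{1}{-836 - 24630} = \frac{1}{-25466} = - \frac{1}{25466}$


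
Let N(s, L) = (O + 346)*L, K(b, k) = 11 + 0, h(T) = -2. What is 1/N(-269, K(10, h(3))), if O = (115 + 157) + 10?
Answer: 1/6908 ≈ 0.00014476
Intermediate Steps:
O = 282 (O = 272 + 10 = 282)
K(b, k) = 11
N(s, L) = 628*L (N(s, L) = (282 + 346)*L = 628*L)
1/N(-269, K(10, h(3))) = 1/(628*11) = 1/6908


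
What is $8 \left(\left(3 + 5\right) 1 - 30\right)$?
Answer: $-176$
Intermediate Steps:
$8 \left(\left(3 + 5\right) 1 - 30\right) = 8 \left(8 \cdot 1 - 30\right) = 8 \left(8 - 30\right) = 8 \left(-22\right) = -176$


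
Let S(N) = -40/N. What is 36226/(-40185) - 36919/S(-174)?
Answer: -5162922233/32148 ≈ -1.6060e+5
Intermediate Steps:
36226/(-40185) - 36919/S(-174) = 36226/(-40185) - 36919/((-40/(-174))) = 36226*(-1/40185) - 36919/((-40*(-1/174))) = -36226/40185 - 36919/20/87 = -36226/40185 - 36919*87/20 = -36226/40185 - 3211953/20 = -5162922233/32148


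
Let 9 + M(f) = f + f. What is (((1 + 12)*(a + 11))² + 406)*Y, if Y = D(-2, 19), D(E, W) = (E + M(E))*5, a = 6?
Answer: -3693525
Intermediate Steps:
M(f) = -9 + 2*f (M(f) = -9 + (f + f) = -9 + 2*f)
D(E, W) = -45 + 15*E (D(E, W) = (E + (-9 + 2*E))*5 = (-9 + 3*E)*5 = -45 + 15*E)
Y = -75 (Y = -45 + 15*(-2) = -45 - 30 = -75)
(((1 + 12)*(a + 11))² + 406)*Y = (((1 + 12)*(6 + 11))² + 406)*(-75) = ((13*17)² + 406)*(-75) = (221² + 406)*(-75) = (48841 + 406)*(-75) = 49247*(-75) = -3693525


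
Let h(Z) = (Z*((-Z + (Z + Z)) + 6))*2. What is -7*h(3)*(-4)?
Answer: 1512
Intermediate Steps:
h(Z) = 2*Z*(6 + Z) (h(Z) = (Z*((-Z + 2*Z) + 6))*2 = (Z*(Z + 6))*2 = (Z*(6 + Z))*2 = 2*Z*(6 + Z))
-7*h(3)*(-4) = -14*3*(6 + 3)*(-4) = -14*3*9*(-4) = -7*54*(-4) = -378*(-4) = 1512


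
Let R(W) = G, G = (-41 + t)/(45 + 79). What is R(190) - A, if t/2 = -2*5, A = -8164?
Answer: 1012275/124 ≈ 8163.5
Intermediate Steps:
t = -20 (t = 2*(-2*5) = 2*(-10) = -20)
G = -61/124 (G = (-41 - 20)/(45 + 79) = -61/124 ≈ -0.49194)
R(W) = -61/124
R(190) - A = -61/124 - 1*(-8164) = -61/124 + 8164 = 1012275/124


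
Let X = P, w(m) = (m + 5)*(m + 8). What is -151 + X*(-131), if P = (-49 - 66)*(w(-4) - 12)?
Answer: -120671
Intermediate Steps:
w(m) = (5 + m)*(8 + m)
P = 920 (P = (-49 - 66)*((40 + (-4)² + 13*(-4)) - 12) = -115*((40 + 16 - 52) - 12) = -115*(4 - 12) = -115*(-8) = 920)
X = 920
-151 + X*(-131) = -151 + 920*(-131) = -151 - 120520 = -120671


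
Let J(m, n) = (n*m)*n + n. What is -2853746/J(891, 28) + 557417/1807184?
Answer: -170280292955/45087433616 ≈ -3.7767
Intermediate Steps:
J(m, n) = n + m*n² (J(m, n) = (m*n)*n + n = m*n² + n = n + m*n²)
-2853746/J(891, 28) + 557417/1807184 = -2853746*1/(28*(1 + 891*28)) + 557417/1807184 = -2853746*1/(28*(1 + 24948)) + 557417*(1/1807184) = -2853746/(28*24949) + 557417/1807184 = -2853746/698572 + 557417/1807184 = -2853746*1/698572 + 557417/1807184 = -203839/49898 + 557417/1807184 = -170280292955/45087433616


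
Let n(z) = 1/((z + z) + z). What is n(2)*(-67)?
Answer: -67/6 ≈ -11.167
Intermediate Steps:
n(z) = 1/(3*z) (n(z) = 1/(2*z + z) = 1/(3*z))
n(2)*(-67) = ((⅓)/2)*(-67) = ((⅓)*(½))*(-67) = (⅙)*(-67) = -67/6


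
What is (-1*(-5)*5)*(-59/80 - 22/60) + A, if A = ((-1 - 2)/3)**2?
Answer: -1277/48 ≈ -26.604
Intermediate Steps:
A = 1 (A = (-3*1/3)**2 = (-1)**2 = 1)
(-1*(-5)*5)*(-59/80 - 22/60) + A = (-1*(-5)*5)*(-59/80 - 22/60) + 1 = (5*5)*(-59*1/80 - 22*1/60) + 1 = 25*(-59/80 - 11/30) + 1 = 25*(-53/48) + 1 = -1325/48 + 1 = -1277/48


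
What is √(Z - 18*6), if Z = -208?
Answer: 2*I*√79 ≈ 17.776*I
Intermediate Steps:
√(Z - 18*6) = √(-208 - 18*6) = √(-208 - 108) = √(-316) = 2*I*√79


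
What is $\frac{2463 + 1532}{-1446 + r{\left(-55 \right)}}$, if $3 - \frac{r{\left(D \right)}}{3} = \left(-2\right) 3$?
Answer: $- \frac{3995}{1419} \approx -2.8154$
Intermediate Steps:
$r{\left(D \right)} = 27$ ($r{\left(D \right)} = 9 - 3 \left(\left(-2\right) 3\right) = 9 - -18 = 9 + 18 = 27$)
$\frac{2463 + 1532}{-1446 + r{\left(-55 \right)}} = \frac{2463 + 1532}{-1446 + 27} = \frac{3995}{-1419} = 3995 \left(- \frac{1}{1419}\right) = - \frac{3995}{1419}$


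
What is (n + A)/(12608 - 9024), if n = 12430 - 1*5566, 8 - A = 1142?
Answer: 2865/1792 ≈ 1.5988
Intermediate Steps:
A = -1134 (A = 8 - 1*1142 = 8 - 1142 = -1134)
n = 6864 (n = 12430 - 5566 = 6864)
(n + A)/(12608 - 9024) = (6864 - 1134)/(12608 - 9024) = 5730/3584 = 5730*(1/3584) = 2865/1792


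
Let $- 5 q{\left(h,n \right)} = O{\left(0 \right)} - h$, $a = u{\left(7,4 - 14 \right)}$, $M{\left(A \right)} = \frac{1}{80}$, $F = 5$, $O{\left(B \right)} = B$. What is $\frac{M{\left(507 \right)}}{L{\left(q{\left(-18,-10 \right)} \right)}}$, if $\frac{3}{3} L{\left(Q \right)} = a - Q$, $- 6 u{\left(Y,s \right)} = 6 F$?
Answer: $- \frac{1}{112} \approx -0.0089286$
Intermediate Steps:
$u{\left(Y,s \right)} = -5$ ($u{\left(Y,s \right)} = - \frac{6 \cdot 5}{6} = \left(- \frac{1}{6}\right) 30 = -5$)
$M{\left(A \right)} = \frac{1}{80}$
$a = -5$
$q{\left(h,n \right)} = \frac{h}{5}$ ($q{\left(h,n \right)} = - \frac{0 - h}{5} = - \frac{\left(-1\right) h}{5} = \frac{h}{5}$)
$L{\left(Q \right)} = -5 - Q$
$\frac{M{\left(507 \right)}}{L{\left(q{\left(-18,-10 \right)} \right)}} = \frac{1}{80 \left(-5 - \frac{1}{5} \left(-18\right)\right)} = \frac{1}{80 \left(-5 - - \frac{18}{5}\right)} = \frac{1}{80 \left(-5 + \frac{18}{5}\right)} = \frac{1}{80 \left(- \frac{7}{5}\right)} = \frac{1}{80} \left(- \frac{5}{7}\right) = - \frac{1}{112}$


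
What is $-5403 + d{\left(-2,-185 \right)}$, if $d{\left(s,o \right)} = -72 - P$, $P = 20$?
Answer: $-5495$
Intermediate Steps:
$d{\left(s,o \right)} = -92$ ($d{\left(s,o \right)} = -72 - 20 = -92$)
$-5403 + d{\left(-2,-185 \right)} = -5403 - 92 = -5495$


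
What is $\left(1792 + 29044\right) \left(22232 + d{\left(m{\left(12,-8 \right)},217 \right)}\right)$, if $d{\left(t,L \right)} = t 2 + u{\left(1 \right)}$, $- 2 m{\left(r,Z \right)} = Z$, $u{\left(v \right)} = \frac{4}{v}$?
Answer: $685915984$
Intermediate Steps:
$m{\left(r,Z \right)} = - \frac{Z}{2}$
$d{\left(t,L \right)} = 4 + 2 t$ ($d{\left(t,L \right)} = t 2 + \frac{4}{1} = 2 t + 4 \cdot 1 = 2 t + 4 = 4 + 2 t$)
$\left(1792 + 29044\right) \left(22232 + d{\left(m{\left(12,-8 \right)},217 \right)}\right) = \left(1792 + 29044\right) \left(22232 + \left(4 + 2 \left(\left(- \frac{1}{2}\right) \left(-8\right)\right)\right)\right) = 30836 \left(22232 + \left(4 + 2 \cdot 4\right)\right) = 30836 \left(22232 + \left(4 + 8\right)\right) = 30836 \left(22232 + 12\right) = 30836 \cdot 22244 = 685915984$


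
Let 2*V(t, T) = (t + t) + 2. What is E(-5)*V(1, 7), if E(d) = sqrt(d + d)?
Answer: 2*I*sqrt(10) ≈ 6.3246*I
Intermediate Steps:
E(d) = sqrt(2)*sqrt(d) (E(d) = sqrt(2*d) = sqrt(2)*sqrt(d))
V(t, T) = 1 + t (V(t, T) = ((t + t) + 2)/2 = (2*t + 2)/2 = (2 + 2*t)/2 = 1 + t)
E(-5)*V(1, 7) = (sqrt(2)*sqrt(-5))*(1 + 1) = (sqrt(2)*(I*sqrt(5)))*2 = (I*sqrt(10))*2 = 2*I*sqrt(10)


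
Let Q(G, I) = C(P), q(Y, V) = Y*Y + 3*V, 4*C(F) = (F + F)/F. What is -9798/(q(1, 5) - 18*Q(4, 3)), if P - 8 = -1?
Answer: -9798/7 ≈ -1399.7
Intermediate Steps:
P = 7 (P = 8 - 1 = 7)
C(F) = ½ (C(F) = ((F + F)/F)/4 = ((2*F)/F)/4 = (¼)*2 = ½)
q(Y, V) = Y² + 3*V
Q(G, I) = ½
-9798/(q(1, 5) - 18*Q(4, 3)) = -9798/((1² + 3*5) - 18*½) = -9798/((1 + 15) - 9) = -9798/(16 - 9) = -9798/7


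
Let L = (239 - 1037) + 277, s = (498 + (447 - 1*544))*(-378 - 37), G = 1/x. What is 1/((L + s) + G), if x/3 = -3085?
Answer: -9255/1544992681 ≈ -5.9903e-6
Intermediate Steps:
x = -9255 (x = 3*(-3085) = -9255)
G = -1/9255 (G = 1/(-9255) = -1/9255 ≈ -0.00010805)
s = -166415 (s = (498 + (447 - 544))*(-415) = (498 - 97)*(-415) = 401*(-415) = -166415)
L = -521 (L = -798 + 277 = -521)
1/((L + s) + G) = 1/((-521 - 166415) - 1/9255) = 1/(-166936 - 1/9255) = 1/(-1544992681/9255) = -9255/1544992681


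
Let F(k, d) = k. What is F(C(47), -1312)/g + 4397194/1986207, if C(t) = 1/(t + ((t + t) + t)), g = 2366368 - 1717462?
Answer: 59603636566871/26922887581544 ≈ 2.2139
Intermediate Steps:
g = 648906
C(t) = 1/(4*t) (C(t) = 1/(t + (2*t + t)) = 1/(t + 3*t) = 1/(4*t))
F(C(47), -1312)/g + 4397194/1986207 = ((¼)/47)/648906 + 4397194/1986207 = ((¼)*(1/47))*(1/648906) + 4397194*(1/1986207) = (1/188)*(1/648906) + 4397194/1986207 = 1/121994328 + 4397194/1986207 = 59603636566871/26922887581544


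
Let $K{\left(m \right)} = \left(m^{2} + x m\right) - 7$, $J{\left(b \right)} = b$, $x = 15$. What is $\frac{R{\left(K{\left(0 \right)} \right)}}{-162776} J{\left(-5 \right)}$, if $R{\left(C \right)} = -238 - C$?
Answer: $- \frac{1155}{162776} \approx -0.0070956$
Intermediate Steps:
$K{\left(m \right)} = -7 + m^{2} + 15 m$ ($K{\left(m \right)} = \left(m^{2} + 15 m\right) - 7 = -7 + m^{2} + 15 m$)
$\frac{R{\left(K{\left(0 \right)} \right)}}{-162776} J{\left(-5 \right)} = \frac{-238 - \left(-7 + 0^{2} + 15 \cdot 0\right)}{-162776} \left(-5\right) = \left(-238 - \left(-7 + 0 + 0\right)\right) \left(- \frac{1}{162776}\right) \left(-5\right) = \left(-238 - -7\right) \left(- \frac{1}{162776}\right) \left(-5\right) = \left(-238 + 7\right) \left(- \frac{1}{162776}\right) \left(-5\right) = \left(-231\right) \left(- \frac{1}{162776}\right) \left(-5\right) = \frac{231}{162776} \left(-5\right) = - \frac{1155}{162776}$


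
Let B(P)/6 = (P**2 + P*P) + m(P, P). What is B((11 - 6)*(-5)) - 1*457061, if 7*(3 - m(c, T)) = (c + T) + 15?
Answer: -449513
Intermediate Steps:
m(c, T) = 6/7 - T/7 - c/7 (m(c, T) = 3 - ((c + T) + 15)/7 = 3 - ((T + c) + 15)/7 = 3 - (15 + T + c)/7 = 3 + (-15/7 - T/7 - c/7) = 6/7 - T/7 - c/7)
B(P) = 36/7 + 12*P**2 - 12*P/7 (B(P) = 6*((P**2 + P*P) + (6/7 - P/7 - P/7)) = 6*((P**2 + P**2) + (6/7 - 2*P/7)) = 6*(2*P**2 + (6/7 - 2*P/7)) = 6*(6/7 + 2*P**2 - 2*P/7) = 36/7 + 12*P**2 - 12*P/7)
B((11 - 6)*(-5)) - 1*457061 = (36/7 + 12*((11 - 6)*(-5))**2 - 12*(11 - 6)*(-5)/7) - 1*457061 = (36/7 + 12*(5*(-5))**2 - 60*(-5)/7) - 457061 = (36/7 + 12*(-25)**2 - 12/7*(-25)) - 457061 = (36/7 + 12*625 + 300/7) - 457061 = (36/7 + 7500 + 300/7) - 457061 = 7548 - 457061 = -449513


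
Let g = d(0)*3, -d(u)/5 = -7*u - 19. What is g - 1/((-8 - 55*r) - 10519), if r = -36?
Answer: 2435896/8547 ≈ 285.00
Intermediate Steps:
d(u) = 95 + 35*u (d(u) = -5*(-7*u - 19) = -5*(-19 - 7*u) = 95 + 35*u)
g = 285 (g = (95 + 35*0)*3 = (95 + 0)*3 = 95*3 = 285)
g - 1/((-8 - 55*r) - 10519) = 285 - 1/((-8 - 55*(-36)) - 10519) = 285 - 1/((-8 + 1980) - 10519) = 285 - 1/(1972 - 10519) = 285 - 1/(-8547) = 285 - 1*(-1/8547) = 285 + 1/8547 = 2435896/8547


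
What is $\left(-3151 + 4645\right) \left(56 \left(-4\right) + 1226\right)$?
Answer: $1496988$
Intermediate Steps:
$\left(-3151 + 4645\right) \left(56 \left(-4\right) + 1226\right) = 1494 \left(-224 + 1226\right) = 1494 \cdot 1002 = 1496988$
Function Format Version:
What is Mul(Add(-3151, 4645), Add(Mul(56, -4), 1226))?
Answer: 1496988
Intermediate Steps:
Mul(Add(-3151, 4645), Add(Mul(56, -4), 1226)) = Mul(1494, Add(-224, 1226)) = Mul(1494, 1002) = 1496988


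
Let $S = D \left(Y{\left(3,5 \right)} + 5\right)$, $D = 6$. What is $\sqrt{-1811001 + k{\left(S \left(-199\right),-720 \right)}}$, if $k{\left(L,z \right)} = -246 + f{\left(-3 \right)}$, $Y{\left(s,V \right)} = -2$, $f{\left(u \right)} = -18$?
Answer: $i \sqrt{1811265} \approx 1345.8 i$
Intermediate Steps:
$S = 18$ ($S = 6 \left(-2 + 5\right) = 6 \cdot 3 = 18$)
$k{\left(L,z \right)} = -264$ ($k{\left(L,z \right)} = -246 - 18 = -264$)
$\sqrt{-1811001 + k{\left(S \left(-199\right),-720 \right)}} = \sqrt{-1811001 - 264} = \sqrt{-1811265} = i \sqrt{1811265}$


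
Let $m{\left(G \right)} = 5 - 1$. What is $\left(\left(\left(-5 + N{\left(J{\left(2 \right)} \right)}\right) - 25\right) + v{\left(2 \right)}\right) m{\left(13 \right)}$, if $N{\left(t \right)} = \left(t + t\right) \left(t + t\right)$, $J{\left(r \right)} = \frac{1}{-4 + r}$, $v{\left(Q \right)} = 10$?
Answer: $-76$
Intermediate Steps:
$m{\left(G \right)} = 4$ ($m{\left(G \right)} = 5 - 1 = 4$)
$N{\left(t \right)} = 4 t^{2}$ ($N{\left(t \right)} = 2 t 2 t = 4 t^{2}$)
$\left(\left(\left(-5 + N{\left(J{\left(2 \right)} \right)}\right) - 25\right) + v{\left(2 \right)}\right) m{\left(13 \right)} = \left(\left(\left(-5 + 4 \left(\frac{1}{-4 + 2}\right)^{2}\right) - 25\right) + 10\right) 4 = \left(\left(\left(-5 + 4 \left(\frac{1}{-2}\right)^{2}\right) - 25\right) + 10\right) 4 = \left(\left(\left(-5 + 4 \left(- \frac{1}{2}\right)^{2}\right) - 25\right) + 10\right) 4 = \left(\left(\left(-5 + 4 \cdot \frac{1}{4}\right) - 25\right) + 10\right) 4 = \left(\left(\left(-5 + 1\right) - 25\right) + 10\right) 4 = \left(\left(-4 - 25\right) + 10\right) 4 = \left(-29 + 10\right) 4 = \left(-19\right) 4 = -76$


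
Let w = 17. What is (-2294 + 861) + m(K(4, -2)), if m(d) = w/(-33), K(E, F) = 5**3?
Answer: -47306/33 ≈ -1433.5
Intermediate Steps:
K(E, F) = 125
m(d) = -17/33 (m(d) = 17/(-33) = 17*(-1/33) = -17/33)
(-2294 + 861) + m(K(4, -2)) = (-2294 + 861) - 17/33 = -1433 - 17/33 = -47306/33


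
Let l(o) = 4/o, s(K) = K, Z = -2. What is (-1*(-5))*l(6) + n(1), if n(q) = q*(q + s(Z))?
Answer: 7/3 ≈ 2.3333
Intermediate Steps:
n(q) = q*(-2 + q) (n(q) = q*(q - 2) = q*(-2 + q))
(-1*(-5))*l(6) + n(1) = (-1*(-5))*(4/6) + 1*(-2 + 1) = 5*(4*(⅙)) + 1*(-1) = 5*(⅔) - 1 = 10/3 - 1 = 7/3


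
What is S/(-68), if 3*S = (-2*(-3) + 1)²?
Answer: -49/204 ≈ -0.24020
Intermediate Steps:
S = 49/3 (S = (-2*(-3) + 1)²/3 = (6 + 1)²/3 = (⅓)*7² = (⅓)*49 = 49/3 ≈ 16.333)
S/(-68) = (49/3)/(-68) = (49/3)*(-1/68) = -49/204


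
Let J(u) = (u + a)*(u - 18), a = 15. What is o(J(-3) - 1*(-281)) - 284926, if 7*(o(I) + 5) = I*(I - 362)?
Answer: -2004174/7 ≈ -2.8631e+5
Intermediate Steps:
J(u) = (-18 + u)*(15 + u) (J(u) = (u + 15)*(u - 18) = (15 + u)*(-18 + u) = (-18 + u)*(15 + u))
o(I) = -5 + I*(-362 + I)/7 (o(I) = -5 + (I*(I - 362))/7 = -5 + (I*(-362 + I))/7 = -5 + I*(-362 + I)/7)
o(J(-3) - 1*(-281)) - 284926 = (-5 - 362*((-270 + (-3)² - 3*(-3)) - 1*(-281))/7 + ((-270 + (-3)² - 3*(-3)) - 1*(-281))²/7) - 284926 = (-5 - 362*((-270 + 9 + 9) + 281)/7 + ((-270 + 9 + 9) + 281)²/7) - 284926 = (-5 - 362*(-252 + 281)/7 + (-252 + 281)²/7) - 284926 = (-5 - 362/7*29 + (⅐)*29²) - 284926 = (-5 - 10498/7 + (⅐)*841) - 284926 = (-5 - 10498/7 + 841/7) - 284926 = -9692/7 - 284926 = -2004174/7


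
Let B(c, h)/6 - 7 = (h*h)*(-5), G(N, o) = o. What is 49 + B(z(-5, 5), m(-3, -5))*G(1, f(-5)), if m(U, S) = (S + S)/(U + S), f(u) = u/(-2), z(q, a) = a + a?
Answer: 589/16 ≈ 36.813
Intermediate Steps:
z(q, a) = 2*a
f(u) = -u/2 (f(u) = u*(-½) = -u/2)
m(U, S) = 2*S/(S + U) (m(U, S) = (2*S)/(S + U) = 2*S/(S + U))
B(c, h) = 42 - 30*h² (B(c, h) = 42 + 6*((h*h)*(-5)) = 42 + 6*(h²*(-5)) = 42 + 6*(-5*h²) = 42 - 30*h²)
49 + B(z(-5, 5), m(-3, -5))*G(1, f(-5)) = 49 + (42 - 30*100/(-5 - 3)²)*(-½*(-5)) = 49 + (42 - 30*(2*(-5)/(-8))²)*(5/2) = 49 + (42 - 30*(2*(-5)*(-⅛))²)*(5/2) = 49 + (42 - 30*(5/4)²)*(5/2) = 49 + (42 - 30*25/16)*(5/2) = 49 + (42 - 375/8)*(5/2) = 49 - 39/8*5/2 = 49 - 195/16 = 589/16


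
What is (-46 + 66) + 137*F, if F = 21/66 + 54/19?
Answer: 189337/418 ≈ 452.96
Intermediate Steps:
F = 1321/418 (F = 21*(1/66) + 54*(1/19) = 7/22 + 54/19 = 1321/418 ≈ 3.1603)
(-46 + 66) + 137*F = (-46 + 66) + 137*(1321/418) = 20 + 180977/418 = 189337/418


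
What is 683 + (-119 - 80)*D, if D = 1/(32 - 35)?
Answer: 2248/3 ≈ 749.33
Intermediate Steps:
D = -⅓ (D = 1/(-3) = -⅓ ≈ -0.33333)
683 + (-119 - 80)*D = 683 + (-119 - 80)*(-⅓) = 683 - 199*(-⅓) = 683 + 199/3 = 2248/3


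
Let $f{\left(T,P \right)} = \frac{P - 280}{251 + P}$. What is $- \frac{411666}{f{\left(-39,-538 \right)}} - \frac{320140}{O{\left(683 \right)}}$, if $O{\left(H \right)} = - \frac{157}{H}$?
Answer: $\frac{80155519433}{64213} \approx 1.2483 \cdot 10^{6}$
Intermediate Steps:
$f{\left(T,P \right)} = \frac{-280 + P}{251 + P}$
$- \frac{411666}{f{\left(-39,-538 \right)}} - \frac{320140}{O{\left(683 \right)}} = - \frac{411666}{\frac{1}{251 - 538} \left(-280 - 538\right)} - \frac{320140}{\left(-157\right) \frac{1}{683}} = - \frac{411666}{\frac{1}{-287} \left(-818\right)} - \frac{320140}{\left(-157\right) \frac{1}{683}} = - \frac{411666}{\left(- \frac{1}{287}\right) \left(-818\right)} - \frac{320140}{- \frac{157}{683}} = - \frac{411666}{\frac{818}{287}} - - \frac{218655620}{157} = \left(-411666\right) \frac{287}{818} + \frac{218655620}{157} = - \frac{59074071}{409} + \frac{218655620}{157} = \frac{80155519433}{64213}$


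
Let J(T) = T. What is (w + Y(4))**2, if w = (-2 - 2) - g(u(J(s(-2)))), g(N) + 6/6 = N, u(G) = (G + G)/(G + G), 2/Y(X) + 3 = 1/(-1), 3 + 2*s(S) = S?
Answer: 81/4 ≈ 20.250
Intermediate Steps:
s(S) = -3/2 + S/2
Y(X) = -1/2 (Y(X) = 2/(-3 + 1/(-1)) = 2/(-3 - 1) = 2/(-4) = 2*(-1/4) = -1/2)
u(G) = 1 (u(G) = (2*G)/((2*G)) = (2*G)*(1/(2*G)) = 1)
g(N) = -1 + N
w = -4 (w = (-2 - 2) - (-1 + 1) = -4 - 1*0 = -4 + 0 = -4)
(w + Y(4))**2 = (-4 - 1/2)**2 = (-9/2)**2 = 81/4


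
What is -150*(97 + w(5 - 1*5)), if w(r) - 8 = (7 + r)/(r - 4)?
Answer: -30975/2 ≈ -15488.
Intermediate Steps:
w(r) = 8 + (7 + r)/(-4 + r) (w(r) = 8 + (7 + r)/(r - 4) = 8 + (7 + r)/(-4 + r))
-150*(97 + w(5 - 1*5)) = -150*(97 + (-25 + 9*(5 - 1*5))/(-4 + (5 - 1*5))) = -150*(97 + (-25 + 9*(5 - 5))/(-4 + (5 - 5))) = -150*(97 + (-25 + 9*0)/(-4 + 0)) = -150*(97 + (-25 + 0)/(-4)) = -150*(97 - ¼*(-25)) = -150*(97 + 25/4) = -150*413/4 = -30975/2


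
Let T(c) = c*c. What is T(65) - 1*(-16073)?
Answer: 20298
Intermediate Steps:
T(c) = c²
T(65) - 1*(-16073) = 65² - 1*(-16073) = 4225 + 16073 = 20298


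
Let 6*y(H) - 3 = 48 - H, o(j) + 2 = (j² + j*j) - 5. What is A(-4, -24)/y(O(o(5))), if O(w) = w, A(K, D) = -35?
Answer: -105/4 ≈ -26.250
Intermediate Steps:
o(j) = -7 + 2*j² (o(j) = -2 + ((j² + j*j) - 5) = -2 + ((j² + j²) - 5) = -2 + (2*j² - 5) = -2 + (-5 + 2*j²) = -7 + 2*j²)
y(H) = 17/2 - H/6 (y(H) = ½ + (48 - H)/6 = ½ + (8 - H/6) = 17/2 - H/6)
A(-4, -24)/y(O(o(5))) = -35/(17/2 - (-7 + 2*5²)/6) = -35/(17/2 - (-7 + 2*25)/6) = -35/(17/2 - (-7 + 50)/6) = -35/(17/2 - ⅙*43) = -35/(17/2 - 43/6) = -35/4/3 = -35*¾ = -105/4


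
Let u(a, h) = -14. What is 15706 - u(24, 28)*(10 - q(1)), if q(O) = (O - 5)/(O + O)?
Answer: 15874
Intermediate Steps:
q(O) = (-5 + O)/(2*O) (q(O) = (-5 + O)/((2*O)) = (-5 + O)*(1/(2*O)) = (-5 + O)/(2*O))
15706 - u(24, 28)*(10 - q(1)) = 15706 - (-14)*(10 - (-5 + 1)/(2*1)) = 15706 - (-14)*(10 - (-4)/2) = 15706 - (-14)*(10 - 1*(-2)) = 15706 - (-14)*(10 + 2) = 15706 - (-14)*12 = 15706 - 1*(-168) = 15706 + 168 = 15874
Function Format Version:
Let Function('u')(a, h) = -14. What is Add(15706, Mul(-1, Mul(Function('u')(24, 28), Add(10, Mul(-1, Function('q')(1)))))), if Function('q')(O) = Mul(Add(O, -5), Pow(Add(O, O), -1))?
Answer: 15874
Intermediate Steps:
Function('q')(O) = Mul(Rational(1, 2), Pow(O, -1), Add(-5, O)) (Function('q')(O) = Mul(Add(-5, O), Pow(Mul(2, O), -1)) = Mul(Add(-5, O), Mul(Rational(1, 2), Pow(O, -1))) = Mul(Rational(1, 2), Pow(O, -1), Add(-5, O)))
Add(15706, Mul(-1, Mul(Function('u')(24, 28), Add(10, Mul(-1, Function('q')(1)))))) = Add(15706, Mul(-1, Mul(-14, Add(10, Mul(-1, Mul(Rational(1, 2), Pow(1, -1), Add(-5, 1))))))) = Add(15706, Mul(-1, Mul(-14, Add(10, Mul(-1, Mul(Rational(1, 2), 1, -4)))))) = Add(15706, Mul(-1, Mul(-14, Add(10, Mul(-1, -2))))) = Add(15706, Mul(-1, Mul(-14, Add(10, 2)))) = Add(15706, Mul(-1, Mul(-14, 12))) = Add(15706, Mul(-1, -168)) = Add(15706, 168) = 15874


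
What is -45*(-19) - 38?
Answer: 817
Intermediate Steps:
-45*(-19) - 38 = 855 - 38 = 817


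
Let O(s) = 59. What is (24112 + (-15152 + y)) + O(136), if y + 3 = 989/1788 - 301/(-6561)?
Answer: 35258112035/3910356 ≈ 9016.6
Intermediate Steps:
y = -9388729/3910356 (y = -3 + (989/1788 - 301/(-6561)) = -3 + (989*(1/1788) - 301*(-1/6561)) = -3 + (989/1788 + 301/6561) = -3 + 2342339/3910356 = -9388729/3910356 ≈ -2.4010)
(24112 + (-15152 + y)) + O(136) = (24112 + (-15152 - 9388729/3910356)) + 59 = (24112 - 59259102841/3910356) + 59 = 35027401031/3910356 + 59 = 35258112035/3910356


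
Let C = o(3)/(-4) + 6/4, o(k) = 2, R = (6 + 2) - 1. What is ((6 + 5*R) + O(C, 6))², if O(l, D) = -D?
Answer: 1225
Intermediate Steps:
R = 7 (R = 8 - 1 = 7)
C = 1 (C = 2/(-4) + 6/4 = 2*(-¼) + 6*(¼) = -½ + 3/2 = 1)
((6 + 5*R) + O(C, 6))² = ((6 + 5*7) - 1*6)² = ((6 + 35) - 6)² = (41 - 6)² = 35² = 1225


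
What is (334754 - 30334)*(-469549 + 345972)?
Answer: -37619310340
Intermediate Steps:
(334754 - 30334)*(-469549 + 345972) = 304420*(-123577) = -37619310340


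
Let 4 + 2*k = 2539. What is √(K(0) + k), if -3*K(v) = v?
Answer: 13*√30/2 ≈ 35.602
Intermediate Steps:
k = 2535/2 (k = -2 + (½)*2539 = -2 + 2539/2 = 2535/2 ≈ 1267.5)
K(v) = -v/3
√(K(0) + k) = √(-⅓*0 + 2535/2) = √(0 + 2535/2) = √(2535/2) = 13*√30/2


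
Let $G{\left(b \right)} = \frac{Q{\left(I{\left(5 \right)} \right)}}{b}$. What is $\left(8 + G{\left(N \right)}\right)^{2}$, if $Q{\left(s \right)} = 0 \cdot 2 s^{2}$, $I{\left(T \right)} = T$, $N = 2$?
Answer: $64$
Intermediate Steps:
$Q{\left(s \right)} = 0$ ($Q{\left(s \right)} = 0 s^{2} = 0$)
$G{\left(b \right)} = 0$ ($G{\left(b \right)} = \frac{0}{b} = 0$)
$\left(8 + G{\left(N \right)}\right)^{2} = \left(8 + 0\right)^{2} = 8^{2} = 64$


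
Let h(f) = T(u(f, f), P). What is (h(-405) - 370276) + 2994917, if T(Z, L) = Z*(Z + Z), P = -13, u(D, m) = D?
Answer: 2952691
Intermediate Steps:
T(Z, L) = 2*Z**2 (T(Z, L) = Z*(2*Z) = 2*Z**2)
h(f) = 2*f**2
(h(-405) - 370276) + 2994917 = (2*(-405)**2 - 370276) + 2994917 = (2*164025 - 370276) + 2994917 = (328050 - 370276) + 2994917 = -42226 + 2994917 = 2952691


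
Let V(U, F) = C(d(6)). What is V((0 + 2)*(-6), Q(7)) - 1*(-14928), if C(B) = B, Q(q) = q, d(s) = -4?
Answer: 14924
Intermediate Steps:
V(U, F) = -4
V((0 + 2)*(-6), Q(7)) - 1*(-14928) = -4 - 1*(-14928) = -4 + 14928 = 14924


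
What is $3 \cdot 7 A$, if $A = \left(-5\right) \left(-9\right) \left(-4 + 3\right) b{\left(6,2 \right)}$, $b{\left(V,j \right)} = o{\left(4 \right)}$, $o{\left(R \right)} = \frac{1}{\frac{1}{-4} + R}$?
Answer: $-252$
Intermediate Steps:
$o{\left(R \right)} = \frac{1}{- \frac{1}{4} + R}$
$b{\left(V,j \right)} = \frac{4}{15}$ ($b{\left(V,j \right)} = \frac{4}{-1 + 4 \cdot 4} = \frac{4}{-1 + 16} = \frac{4}{15}$)
$A = -12$ ($A = \left(-5\right) \left(-9\right) \left(-4 + 3\right) \frac{4}{15} = 45 \left(\left(-1\right) \frac{4}{15}\right) = 45 \left(- \frac{4}{15}\right) = -12$)
$3 \cdot 7 A = 3 \cdot 7 \left(-12\right) = 21 \left(-12\right) = -252$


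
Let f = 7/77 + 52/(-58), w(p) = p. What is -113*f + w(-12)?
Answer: 25213/319 ≈ 79.038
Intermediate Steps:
f = -257/319 (f = 7*(1/77) + 52*(-1/58) = 1/11 - 26/29 = -257/319 ≈ -0.80564)
-113*f + w(-12) = -113*(-257/319) - 12 = 29041/319 - 12 = 25213/319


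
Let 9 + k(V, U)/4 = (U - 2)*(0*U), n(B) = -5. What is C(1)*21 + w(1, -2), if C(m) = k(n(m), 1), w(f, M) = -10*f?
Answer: -766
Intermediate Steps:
k(V, U) = -36 (k(V, U) = -36 + 4*((U - 2)*(0*U)) = -36 + 4*((-2 + U)*0) = -36 + 4*0 = -36 + 0 = -36)
C(m) = -36
C(1)*21 + w(1, -2) = -36*21 - 10*1 = -756 - 10 = -766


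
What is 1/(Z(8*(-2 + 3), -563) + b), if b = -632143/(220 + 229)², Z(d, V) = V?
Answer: -201601/114133506 ≈ -0.0017664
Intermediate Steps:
b = -632143/201601 (b = -632143/(449²) = -632143/201601 ≈ -3.1356)
1/(Z(8*(-2 + 3), -563) + b) = 1/(-563 - 632143/201601) = 1/(-114133506/201601) = -201601/114133506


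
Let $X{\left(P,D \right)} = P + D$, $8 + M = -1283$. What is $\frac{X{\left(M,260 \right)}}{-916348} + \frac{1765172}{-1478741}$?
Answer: $- \frac{1615987249885}{1355041357868} \approx -1.1926$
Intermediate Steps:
$M = -1291$ ($M = -8 - 1283 = -1291$)
$X{\left(P,D \right)} = D + P$
$\frac{X{\left(M,260 \right)}}{-916348} + \frac{1765172}{-1478741} = \frac{260 - 1291}{-916348} + \frac{1765172}{-1478741} = \left(-1031\right) \left(- \frac{1}{916348}\right) + 1765172 \left(- \frac{1}{1478741}\right) = \frac{1031}{916348} - \frac{1765172}{1478741} = - \frac{1615987249885}{1355041357868}$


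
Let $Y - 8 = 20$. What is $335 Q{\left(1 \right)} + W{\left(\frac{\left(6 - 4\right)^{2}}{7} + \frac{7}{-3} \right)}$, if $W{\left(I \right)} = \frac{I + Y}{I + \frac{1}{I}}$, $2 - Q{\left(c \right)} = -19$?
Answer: $\frac{12712963}{1810} \approx 7023.7$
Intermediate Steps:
$Y = 28$ ($Y = 8 + 20 = 28$)
$Q{\left(c \right)} = 21$ ($Q{\left(c \right)} = 2 - -19 = 2 + 19 = 21$)
$W{\left(I \right)} = \frac{28 + I}{I + \frac{1}{I}}$ ($W{\left(I \right)} = \frac{I + 28}{I + \frac{1}{I}} = \frac{28 + I}{I + \frac{1}{I}}$)
$335 Q{\left(1 \right)} + W{\left(\frac{\left(6 - 4\right)^{2}}{7} + \frac{7}{-3} \right)} = 335 \cdot 21 + \frac{\left(\frac{\left(6 - 4\right)^{2}}{7} + \frac{7}{-3}\right) \left(28 + \left(\frac{\left(6 - 4\right)^{2}}{7} + \frac{7}{-3}\right)\right)}{1 + \left(\frac{\left(6 - 4\right)^{2}}{7} + \frac{7}{-3}\right)^{2}} = 7035 + \frac{\left(2^{2} \cdot \frac{1}{7} + 7 \left(- \frac{1}{3}\right)\right) \left(28 + \left(2^{2} \cdot \frac{1}{7} + 7 \left(- \frac{1}{3}\right)\right)\right)}{1 + \left(2^{2} \cdot \frac{1}{7} + 7 \left(- \frac{1}{3}\right)\right)^{2}} = 7035 + \frac{\left(4 \cdot \frac{1}{7} - \frac{7}{3}\right) \left(28 + \left(4 \cdot \frac{1}{7} - \frac{7}{3}\right)\right)}{1 + \left(4 \cdot \frac{1}{7} - \frac{7}{3}\right)^{2}} = 7035 + \frac{\left(\frac{4}{7} - \frac{7}{3}\right) \left(28 + \left(\frac{4}{7} - \frac{7}{3}\right)\right)}{1 + \left(\frac{4}{7} - \frac{7}{3}\right)^{2}} = 7035 - \frac{37 \left(28 - \frac{37}{21}\right)}{21 \left(1 + \left(- \frac{37}{21}\right)^{2}\right)} = 7035 - \frac{37}{21} \frac{1}{1 + \frac{1369}{441}} \cdot \frac{551}{21} = 7035 - \frac{37}{21} \frac{1}{\frac{1810}{441}} \cdot \frac{551}{21} = 7035 - \frac{777}{1810} \cdot \frac{551}{21} = 7035 - \frac{20387}{1810} = \frac{12712963}{1810}$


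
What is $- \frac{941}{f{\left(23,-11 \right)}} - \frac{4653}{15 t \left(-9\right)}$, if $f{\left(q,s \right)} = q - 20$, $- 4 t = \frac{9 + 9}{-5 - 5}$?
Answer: $- \frac{6401}{27} \approx -237.07$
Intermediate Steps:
$t = \frac{9}{20}$ ($t = - \frac{\left(9 + 9\right) \frac{1}{-5 - 5}}{4} = - \frac{18 \frac{1}{-10}}{4} = - \frac{18 \left(- \frac{1}{10}\right)}{4} = \left(- \frac{1}{4}\right) \left(- \frac{9}{5}\right) = \frac{9}{20} \approx 0.45$)
$f{\left(q,s \right)} = -20 + q$
$- \frac{941}{f{\left(23,-11 \right)}} - \frac{4653}{15 t \left(-9\right)} = - \frac{941}{-20 + 23} - \frac{4653}{15 \cdot \frac{9}{20} \left(-9\right)} = - \frac{941}{3} - \frac{4653}{\frac{27}{4} \left(-9\right)} = \left(-941\right) \frac{1}{3} - \frac{4653}{- \frac{243}{4}} = - \frac{941}{3} - - \frac{2068}{27} = - \frac{941}{3} + \frac{2068}{27} = - \frac{6401}{27}$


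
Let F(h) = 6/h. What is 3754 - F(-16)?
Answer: 30035/8 ≈ 3754.4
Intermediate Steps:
3754 - F(-16) = 3754 - 6/(-16) = 3754 - 6*(-1)/16 = 3754 - 1*(-3/8) = 3754 + 3/8 = 30035/8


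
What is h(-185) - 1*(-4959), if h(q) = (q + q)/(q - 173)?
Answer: 887846/179 ≈ 4960.0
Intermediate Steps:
h(q) = 2*q/(-173 + q) (h(q) = (2*q)/(-173 + q) = 2*q/(-173 + q))
h(-185) - 1*(-4959) = 2*(-185)/(-173 - 185) - 1*(-4959) = 2*(-185)/(-358) + 4959 = 2*(-185)*(-1/358) + 4959 = 185/179 + 4959 = 887846/179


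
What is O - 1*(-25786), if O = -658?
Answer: 25128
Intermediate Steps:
O - 1*(-25786) = -658 - 1*(-25786) = -658 + 25786 = 25128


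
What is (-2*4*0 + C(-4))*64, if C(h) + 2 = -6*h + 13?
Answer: 2240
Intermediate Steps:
C(h) = 11 - 6*h (C(h) = -2 + (-6*h + 13) = -2 + (13 - 6*h) = 11 - 6*h)
(-2*4*0 + C(-4))*64 = (-2*4*0 + (11 - 6*(-4)))*64 = (-8*0 + (11 + 24))*64 = (0 + 35)*64 = 35*64 = 2240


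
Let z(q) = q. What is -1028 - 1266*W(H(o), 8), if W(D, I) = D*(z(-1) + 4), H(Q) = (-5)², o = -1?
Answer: -95978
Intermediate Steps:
H(Q) = 25
W(D, I) = 3*D (W(D, I) = D*(-1 + 4) = D*3 = 3*D)
-1028 - 1266*W(H(o), 8) = -1028 - 3798*25 = -1028 - 1266*75 = -1028 - 94950 = -95978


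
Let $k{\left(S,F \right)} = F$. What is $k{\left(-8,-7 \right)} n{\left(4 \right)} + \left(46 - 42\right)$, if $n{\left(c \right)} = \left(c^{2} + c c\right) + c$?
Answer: $-248$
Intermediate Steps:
$n{\left(c \right)} = c + 2 c^{2}$ ($n{\left(c \right)} = \left(c^{2} + c^{2}\right) + c = 2 c^{2} + c = c + 2 c^{2}$)
$k{\left(-8,-7 \right)} n{\left(4 \right)} + \left(46 - 42\right) = - 7 \cdot 4 \left(1 + 2 \cdot 4\right) + \left(46 - 42\right) = - 7 \cdot 4 \left(1 + 8\right) + 4 = - 7 \cdot 4 \cdot 9 + 4 = \left(-7\right) 36 + 4 = -252 + 4 = -248$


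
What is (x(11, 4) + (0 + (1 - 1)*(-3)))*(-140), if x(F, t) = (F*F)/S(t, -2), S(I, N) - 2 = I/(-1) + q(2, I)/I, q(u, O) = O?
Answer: 16940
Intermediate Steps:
S(I, N) = 3 - I (S(I, N) = 2 + (I/(-1) + I/I) = 2 + (I*(-1) + 1) = 2 + (-I + 1) = 2 + (1 - I) = 3 - I)
x(F, t) = F²/(3 - t) (x(F, t) = (F*F)/(3 - t) = F²/(3 - t))
(x(11, 4) + (0 + (1 - 1)*(-3)))*(-140) = (11²/(3 - 1*4) + (0 + (1 - 1)*(-3)))*(-140) = (121/(3 - 4) + (0 + 0*(-3)))*(-140) = (121/(-1) + (0 + 0))*(-140) = (121*(-1) + 0)*(-140) = (-121 + 0)*(-140) = -121*(-140) = 16940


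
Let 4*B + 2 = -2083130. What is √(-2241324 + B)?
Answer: I*√2762107 ≈ 1662.0*I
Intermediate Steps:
B = -520783 (B = -½ + (¼)*(-2083130) = -½ - 1041565/2 = -520783)
√(-2241324 + B) = √(-2241324 - 520783) = √(-2762107) = I*√2762107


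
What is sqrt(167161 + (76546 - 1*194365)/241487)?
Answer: 2*sqrt(2437031901206089)/241487 ≈ 408.85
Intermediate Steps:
sqrt(167161 + (76546 - 1*194365)/241487) = sqrt(167161 + (76546 - 194365)*(1/241487)) = sqrt(167161 - 117819*1/241487) = sqrt(167161 - 117819/241487) = sqrt(40367090588/241487) = 2*sqrt(2437031901206089)/241487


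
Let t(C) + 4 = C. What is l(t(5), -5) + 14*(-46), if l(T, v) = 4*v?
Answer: -664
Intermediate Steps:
t(C) = -4 + C
l(t(5), -5) + 14*(-46) = 4*(-5) + 14*(-46) = -20 - 644 = -664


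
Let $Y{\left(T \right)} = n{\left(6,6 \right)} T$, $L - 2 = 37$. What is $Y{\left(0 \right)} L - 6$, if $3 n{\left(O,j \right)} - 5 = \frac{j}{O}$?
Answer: $-6$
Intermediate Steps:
$L = 39$ ($L = 2 + 37 = 39$)
$n{\left(O,j \right)} = \frac{5}{3} + \frac{j}{3 O}$ ($n{\left(O,j \right)} = \frac{5}{3} + \frac{j \frac{1}{O}}{3} = \frac{5}{3} + \frac{j}{3 O}$)
$Y{\left(T \right)} = 2 T$ ($Y{\left(T \right)} = \frac{6 + 5 \cdot 6}{3 \cdot 6} T = \frac{1}{3} \cdot \frac{1}{6} \left(6 + 30\right) T = \frac{1}{3} \cdot \frac{1}{6} \cdot 36 T = 2 T$)
$Y{\left(0 \right)} L - 6 = 2 \cdot 0 \cdot 39 - 6 = 0 \cdot 39 - 6 = 0 - 6 = -6$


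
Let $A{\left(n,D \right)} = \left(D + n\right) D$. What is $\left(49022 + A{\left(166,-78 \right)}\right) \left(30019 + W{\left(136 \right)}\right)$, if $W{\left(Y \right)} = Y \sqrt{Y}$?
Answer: $1265541002 + 11466976 \sqrt{34} \approx 1.3324 \cdot 10^{9}$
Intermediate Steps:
$W{\left(Y \right)} = Y^{\frac{3}{2}}$
$A{\left(n,D \right)} = D \left(D + n\right)$
$\left(49022 + A{\left(166,-78 \right)}\right) \left(30019 + W{\left(136 \right)}\right) = \left(49022 - 78 \left(-78 + 166\right)\right) \left(30019 + 136^{\frac{3}{2}}\right) = \left(49022 - 6864\right) \left(30019 + 272 \sqrt{34}\right) = 42158 \left(30019 + 272 \sqrt{34}\right) = 1265541002 + 11466976 \sqrt{34}$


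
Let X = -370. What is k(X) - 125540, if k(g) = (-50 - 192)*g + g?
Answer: -36370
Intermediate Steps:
k(g) = -241*g (k(g) = -242*g + g = -241*g)
k(X) - 125540 = -241*(-370) - 125540 = 89170 - 125540 = -36370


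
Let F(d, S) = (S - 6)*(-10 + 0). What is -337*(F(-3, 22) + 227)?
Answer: -22579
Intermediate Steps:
F(d, S) = 60 - 10*S (F(d, S) = (-6 + S)*(-10) = 60 - 10*S)
-337*(F(-3, 22) + 227) = -337*((60 - 10*22) + 227) = -337*((60 - 220) + 227) = -337*(-160 + 227) = -337*67 = -22579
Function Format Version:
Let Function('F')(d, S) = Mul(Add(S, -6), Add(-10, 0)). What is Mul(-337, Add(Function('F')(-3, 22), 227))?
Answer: -22579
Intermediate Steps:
Function('F')(d, S) = Add(60, Mul(-10, S)) (Function('F')(d, S) = Mul(Add(-6, S), -10) = Add(60, Mul(-10, S)))
Mul(-337, Add(Function('F')(-3, 22), 227)) = Mul(-337, Add(Add(60, Mul(-10, 22)), 227)) = Mul(-337, Add(Add(60, -220), 227)) = Mul(-337, Add(-160, 227)) = Mul(-337, 67) = -22579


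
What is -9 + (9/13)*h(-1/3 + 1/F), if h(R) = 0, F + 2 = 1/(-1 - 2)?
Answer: -9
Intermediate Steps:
F = -7/3 (F = -2 + 1/(-1 - 2) = -2 + 1/(-3) = -2 - ⅓ = -7/3 ≈ -2.3333)
-9 + (9/13)*h(-1/3 + 1/F) = -9 + (9/13)*0 = -9 + 0 = -9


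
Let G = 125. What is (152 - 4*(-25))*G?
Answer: 31500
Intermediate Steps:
(152 - 4*(-25))*G = (152 - 4*(-25))*125 = (152 + 100)*125 = 252*125 = 31500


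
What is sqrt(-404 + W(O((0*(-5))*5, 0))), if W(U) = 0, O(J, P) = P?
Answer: 2*I*sqrt(101) ≈ 20.1*I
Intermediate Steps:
sqrt(-404 + W(O((0*(-5))*5, 0))) = sqrt(-404 + 0) = sqrt(-404) = 2*I*sqrt(101)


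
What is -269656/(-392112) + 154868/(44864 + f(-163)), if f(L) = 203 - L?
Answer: 4557633881/1108451610 ≈ 4.1117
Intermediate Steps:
-269656/(-392112) + 154868/(44864 + f(-163)) = -269656/(-392112) + 154868/(44864 + (203 - 1*(-163))) = -269656*(-1/392112) + 154868/(44864 + (203 + 163)) = 33707/49014 + 154868/(44864 + 366) = 33707/49014 + 154868/45230 = 33707/49014 + 154868*(1/45230) = 33707/49014 + 77434/22615 = 4557633881/1108451610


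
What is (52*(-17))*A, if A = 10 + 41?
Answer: -45084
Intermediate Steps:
A = 51
(52*(-17))*A = (52*(-17))*51 = -884*51 = -45084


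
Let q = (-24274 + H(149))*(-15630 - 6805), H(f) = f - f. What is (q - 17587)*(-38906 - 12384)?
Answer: -27930974937870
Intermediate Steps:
H(f) = 0
q = 544587190 (q = (-24274 + 0)*(-15630 - 6805) = -24274*(-22435) = 544587190)
(q - 17587)*(-38906 - 12384) = (544587190 - 17587)*(-38906 - 12384) = 544569603*(-51290) = -27930974937870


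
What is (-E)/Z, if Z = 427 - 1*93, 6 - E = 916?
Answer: 455/167 ≈ 2.7246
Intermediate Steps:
E = -910 (E = 6 - 1*916 = 6 - 916 = -910)
Z = 334 (Z = 427 - 93 = 334)
(-E)/Z = -1*(-910)/334 = 910*(1/334) = 455/167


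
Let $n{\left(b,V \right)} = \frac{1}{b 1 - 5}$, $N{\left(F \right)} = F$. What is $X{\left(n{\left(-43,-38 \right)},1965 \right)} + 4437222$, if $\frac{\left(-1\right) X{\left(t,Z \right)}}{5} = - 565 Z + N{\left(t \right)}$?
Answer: $\frac{479440661}{48} \approx 9.9884 \cdot 10^{6}$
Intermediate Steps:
$n{\left(b,V \right)} = \frac{1}{-5 + b}$ ($n{\left(b,V \right)} = \frac{1}{b - 5} = \frac{1}{-5 + b}$)
$X{\left(t,Z \right)} = - 5 t + 2825 Z$ ($X{\left(t,Z \right)} = - 5 \left(- 565 Z + t\right) = - 5 \left(t - 565 Z\right) = - 5 t + 2825 Z$)
$X{\left(n{\left(-43,-38 \right)},1965 \right)} + 4437222 = \left(- \frac{5}{-5 - 43} + 2825 \cdot 1965\right) + 4437222 = \left(- \frac{5}{-48} + 5551125\right) + 4437222 = \left(\left(-5\right) \left(- \frac{1}{48}\right) + 5551125\right) + 4437222 = \left(\frac{5}{48} + 5551125\right) + 4437222 = \frac{266454005}{48} + 4437222 = \frac{479440661}{48}$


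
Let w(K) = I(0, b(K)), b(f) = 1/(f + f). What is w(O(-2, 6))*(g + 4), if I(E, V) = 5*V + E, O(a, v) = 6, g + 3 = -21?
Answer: -25/3 ≈ -8.3333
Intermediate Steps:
g = -24 (g = -3 - 21 = -24)
b(f) = 1/(2*f)
I(E, V) = E + 5*V
w(K) = 5/(2*K) (w(K) = 0 + 5*(1/(2*K)) = 0 + 5/(2*K) = 5/(2*K))
w(O(-2, 6))*(g + 4) = ((5/2)/6)*(-24 + 4) = ((5/2)*(1/6))*(-20) = (5/12)*(-20) = -25/3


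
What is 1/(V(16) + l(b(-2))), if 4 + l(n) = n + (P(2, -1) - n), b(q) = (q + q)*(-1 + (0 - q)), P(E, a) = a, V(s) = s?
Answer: 1/11 ≈ 0.090909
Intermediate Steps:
b(q) = 2*q*(-1 - q) (b(q) = (2*q)*(-1 - q) = 2*q*(-1 - q))
l(n) = -5 (l(n) = -4 + (n + (-1 - n)) = -4 - 1 = -5)
1/(V(16) + l(b(-2))) = 1/(16 - 5) = 1/11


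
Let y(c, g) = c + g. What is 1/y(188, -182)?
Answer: ⅙ ≈ 0.16667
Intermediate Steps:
1/y(188, -182) = 1/(188 - 182) = 1/6 = ⅙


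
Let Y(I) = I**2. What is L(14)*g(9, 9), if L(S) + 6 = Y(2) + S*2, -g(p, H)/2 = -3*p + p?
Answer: 936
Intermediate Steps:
g(p, H) = 4*p (g(p, H) = -2*(-3*p + p) = -(-4)*p = 4*p)
L(S) = -2 + 2*S (L(S) = -6 + (2**2 + S*2) = -6 + (4 + 2*S) = -2 + 2*S)
L(14)*g(9, 9) = (-2 + 2*14)*(4*9) = (-2 + 28)*36 = 26*36 = 936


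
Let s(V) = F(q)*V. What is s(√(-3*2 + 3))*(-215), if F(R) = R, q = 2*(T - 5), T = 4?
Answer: 430*I*√3 ≈ 744.78*I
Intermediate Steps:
q = -2 (q = 2*(4 - 5) = 2*(-1) = -2)
s(V) = -2*V
s(√(-3*2 + 3))*(-215) = -2*√(-3*2 + 3)*(-215) = -2*√(-6 + 3)*(-215) = -2*I*√3*(-215) = 430*I*√3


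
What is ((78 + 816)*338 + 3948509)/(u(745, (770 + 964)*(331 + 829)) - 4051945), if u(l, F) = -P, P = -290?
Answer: -4250681/4051655 ≈ -1.0491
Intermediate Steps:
u(l, F) = 290 (u(l, F) = -1*(-290) = 290)
((78 + 816)*338 + 3948509)/(u(745, (770 + 964)*(331 + 829)) - 4051945) = ((78 + 816)*338 + 3948509)/(290 - 4051945) = (894*338 + 3948509)/(-4051655) = (302172 + 3948509)*(-1/4051655) = 4250681*(-1/4051655) = -4250681/4051655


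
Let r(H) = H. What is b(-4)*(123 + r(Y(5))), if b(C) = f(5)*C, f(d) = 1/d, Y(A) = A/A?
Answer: -496/5 ≈ -99.200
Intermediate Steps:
Y(A) = 1
b(C) = C/5
b(-4)*(123 + r(Y(5))) = ((⅕)*(-4))*(123 + 1) = -⅘*124 = -496/5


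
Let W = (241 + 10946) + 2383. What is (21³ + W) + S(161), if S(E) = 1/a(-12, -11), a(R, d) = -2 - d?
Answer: 205480/9 ≈ 22831.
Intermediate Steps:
W = 13570 (W = 11187 + 2383 = 13570)
S(E) = ⅑ (S(E) = 1/(-2 - 1*(-11)) = 1/(-2 + 11) = 1/9 = ⅑)
(21³ + W) + S(161) = (21³ + 13570) + ⅑ = (9261 + 13570) + ⅑ = 22831 + ⅑ = 205480/9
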